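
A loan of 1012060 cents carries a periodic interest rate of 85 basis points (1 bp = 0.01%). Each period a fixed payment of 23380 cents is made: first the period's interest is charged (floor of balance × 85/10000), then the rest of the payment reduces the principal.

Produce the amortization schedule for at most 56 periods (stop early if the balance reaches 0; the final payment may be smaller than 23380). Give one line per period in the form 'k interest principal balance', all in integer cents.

1 8602 14778 997282
2 8476 14904 982378
3 8350 15030 967348
4 8222 15158 952190
5 8093 15287 936903
6 7963 15417 921486
7 7832 15548 905938
8 7700 15680 890258
9 7567 15813 874445
10 7432 15948 858497
11 7297 16083 842414
12 7160 16220 826194
13 7022 16358 809836
14 6883 16497 793339
15 6743 16637 776702
16 6601 16779 759923
17 6459 16921 743002
18 6315 17065 725937
19 6170 17210 708727
20 6024 17356 691371
21 5876 17504 673867
22 5727 17653 656214
23 5577 17803 638411
24 5426 17954 620457
25 5273 18107 602350
26 5119 18261 584089
27 4964 18416 565673
28 4808 18572 547101
29 4650 18730 528371
30 4491 18889 509482
31 4330 19050 490432
32 4168 19212 471220
33 4005 19375 451845
34 3840 19540 432305
35 3674 19706 412599
36 3507 19873 392726
37 3338 20042 372684
38 3167 20213 352471
39 2996 20384 332087
40 2822 20558 311529
41 2647 20733 290796
42 2471 20909 269887
43 2294 21086 248801
44 2114 21266 227535
45 1934 21446 206089
46 1751 21629 184460
47 1567 21813 162647
48 1382 21998 140649
49 1195 22185 118464
50 1006 22374 96090
51 816 22564 73526
52 624 22756 50770
53 431 22949 27821
54 236 23144 4677
55 39 4677 0

1. interest=⌊1012060·85/10000⌋=8602; principal=23380-8602=14778; balance=1012060-14778=997282
2. interest=⌊997282·85/10000⌋=8476; principal=23380-8476=14904; balance=997282-14904=982378
3. interest=⌊982378·85/10000⌋=8350; principal=23380-8350=15030; balance=982378-15030=967348
4. interest=⌊967348·85/10000⌋=8222; principal=23380-8222=15158; balance=967348-15158=952190
5. interest=⌊952190·85/10000⌋=8093; principal=23380-8093=15287; balance=952190-15287=936903
6. interest=⌊936903·85/10000⌋=7963; principal=23380-7963=15417; balance=936903-15417=921486
7. interest=⌊921486·85/10000⌋=7832; principal=23380-7832=15548; balance=921486-15548=905938
8. interest=⌊905938·85/10000⌋=7700; principal=23380-7700=15680; balance=905938-15680=890258
9. interest=⌊890258·85/10000⌋=7567; principal=23380-7567=15813; balance=890258-15813=874445
10. interest=⌊874445·85/10000⌋=7432; principal=23380-7432=15948; balance=874445-15948=858497
11. interest=⌊858497·85/10000⌋=7297; principal=23380-7297=16083; balance=858497-16083=842414
12. interest=⌊842414·85/10000⌋=7160; principal=23380-7160=16220; balance=842414-16220=826194
13. interest=⌊826194·85/10000⌋=7022; principal=23380-7022=16358; balance=826194-16358=809836
14. interest=⌊809836·85/10000⌋=6883; principal=23380-6883=16497; balance=809836-16497=793339
15. interest=⌊793339·85/10000⌋=6743; principal=23380-6743=16637; balance=793339-16637=776702
16. interest=⌊776702·85/10000⌋=6601; principal=23380-6601=16779; balance=776702-16779=759923
17. interest=⌊759923·85/10000⌋=6459; principal=23380-6459=16921; balance=759923-16921=743002
18. interest=⌊743002·85/10000⌋=6315; principal=23380-6315=17065; balance=743002-17065=725937
19. interest=⌊725937·85/10000⌋=6170; principal=23380-6170=17210; balance=725937-17210=708727
20. interest=⌊708727·85/10000⌋=6024; principal=23380-6024=17356; balance=708727-17356=691371
21. interest=⌊691371·85/10000⌋=5876; principal=23380-5876=17504; balance=691371-17504=673867
22. interest=⌊673867·85/10000⌋=5727; principal=23380-5727=17653; balance=673867-17653=656214
23. interest=⌊656214·85/10000⌋=5577; principal=23380-5577=17803; balance=656214-17803=638411
24. interest=⌊638411·85/10000⌋=5426; principal=23380-5426=17954; balance=638411-17954=620457
25. interest=⌊620457·85/10000⌋=5273; principal=23380-5273=18107; balance=620457-18107=602350
26. interest=⌊602350·85/10000⌋=5119; principal=23380-5119=18261; balance=602350-18261=584089
27. interest=⌊584089·85/10000⌋=4964; principal=23380-4964=18416; balance=584089-18416=565673
28. interest=⌊565673·85/10000⌋=4808; principal=23380-4808=18572; balance=565673-18572=547101
29. interest=⌊547101·85/10000⌋=4650; principal=23380-4650=18730; balance=547101-18730=528371
30. interest=⌊528371·85/10000⌋=4491; principal=23380-4491=18889; balance=528371-18889=509482
31. interest=⌊509482·85/10000⌋=4330; principal=23380-4330=19050; balance=509482-19050=490432
32. interest=⌊490432·85/10000⌋=4168; principal=23380-4168=19212; balance=490432-19212=471220
33. interest=⌊471220·85/10000⌋=4005; principal=23380-4005=19375; balance=471220-19375=451845
34. interest=⌊451845·85/10000⌋=3840; principal=23380-3840=19540; balance=451845-19540=432305
35. interest=⌊432305·85/10000⌋=3674; principal=23380-3674=19706; balance=432305-19706=412599
36. interest=⌊412599·85/10000⌋=3507; principal=23380-3507=19873; balance=412599-19873=392726
37. interest=⌊392726·85/10000⌋=3338; principal=23380-3338=20042; balance=392726-20042=372684
38. interest=⌊372684·85/10000⌋=3167; principal=23380-3167=20213; balance=372684-20213=352471
39. interest=⌊352471·85/10000⌋=2996; principal=23380-2996=20384; balance=352471-20384=332087
40. interest=⌊332087·85/10000⌋=2822; principal=23380-2822=20558; balance=332087-20558=311529
41. interest=⌊311529·85/10000⌋=2647; principal=23380-2647=20733; balance=311529-20733=290796
42. interest=⌊290796·85/10000⌋=2471; principal=23380-2471=20909; balance=290796-20909=269887
43. interest=⌊269887·85/10000⌋=2294; principal=23380-2294=21086; balance=269887-21086=248801
44. interest=⌊248801·85/10000⌋=2114; principal=23380-2114=21266; balance=248801-21266=227535
45. interest=⌊227535·85/10000⌋=1934; principal=23380-1934=21446; balance=227535-21446=206089
46. interest=⌊206089·85/10000⌋=1751; principal=23380-1751=21629; balance=206089-21629=184460
47. interest=⌊184460·85/10000⌋=1567; principal=23380-1567=21813; balance=184460-21813=162647
48. interest=⌊162647·85/10000⌋=1382; principal=23380-1382=21998; balance=162647-21998=140649
49. interest=⌊140649·85/10000⌋=1195; principal=23380-1195=22185; balance=140649-22185=118464
50. interest=⌊118464·85/10000⌋=1006; principal=23380-1006=22374; balance=118464-22374=96090
51. interest=⌊96090·85/10000⌋=816; principal=23380-816=22564; balance=96090-22564=73526
52. interest=⌊73526·85/10000⌋=624; principal=23380-624=22756; balance=73526-22756=50770
53. interest=⌊50770·85/10000⌋=431; principal=23380-431=22949; balance=50770-22949=27821
54. interest=⌊27821·85/10000⌋=236; principal=23380-236=23144; balance=27821-23144=4677
55. interest=⌊4677·85/10000⌋=39; principal=min(23380-39,4677)=4677; balance=4677-4677=0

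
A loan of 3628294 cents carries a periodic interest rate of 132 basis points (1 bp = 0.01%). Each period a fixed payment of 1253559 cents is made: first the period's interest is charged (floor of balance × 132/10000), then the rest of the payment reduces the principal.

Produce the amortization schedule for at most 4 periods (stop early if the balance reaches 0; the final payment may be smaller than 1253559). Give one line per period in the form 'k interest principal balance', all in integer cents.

1. interest=⌊3628294·132/10000⌋=47893; principal=1253559-47893=1205666; balance=3628294-1205666=2422628
2. interest=⌊2422628·132/10000⌋=31978; principal=1253559-31978=1221581; balance=2422628-1221581=1201047
3. interest=⌊1201047·132/10000⌋=15853; principal=min(1253559-15853,1201047)=1201047; balance=1201047-1201047=0

1 47893 1205666 2422628
2 31978 1221581 1201047
3 15853 1201047 0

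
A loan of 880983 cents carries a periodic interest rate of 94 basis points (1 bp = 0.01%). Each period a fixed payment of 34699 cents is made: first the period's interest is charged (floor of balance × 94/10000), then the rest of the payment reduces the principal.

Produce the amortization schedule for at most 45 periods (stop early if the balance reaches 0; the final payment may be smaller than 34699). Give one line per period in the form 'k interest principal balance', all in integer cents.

1. interest=⌊880983·94/10000⌋=8281; principal=34699-8281=26418; balance=880983-26418=854565
2. interest=⌊854565·94/10000⌋=8032; principal=34699-8032=26667; balance=854565-26667=827898
3. interest=⌊827898·94/10000⌋=7782; principal=34699-7782=26917; balance=827898-26917=800981
4. interest=⌊800981·94/10000⌋=7529; principal=34699-7529=27170; balance=800981-27170=773811
5. interest=⌊773811·94/10000⌋=7273; principal=34699-7273=27426; balance=773811-27426=746385
6. interest=⌊746385·94/10000⌋=7016; principal=34699-7016=27683; balance=746385-27683=718702
7. interest=⌊718702·94/10000⌋=6755; principal=34699-6755=27944; balance=718702-27944=690758
8. interest=⌊690758·94/10000⌋=6493; principal=34699-6493=28206; balance=690758-28206=662552
9. interest=⌊662552·94/10000⌋=6227; principal=34699-6227=28472; balance=662552-28472=634080
10. interest=⌊634080·94/10000⌋=5960; principal=34699-5960=28739; balance=634080-28739=605341
11. interest=⌊605341·94/10000⌋=5690; principal=34699-5690=29009; balance=605341-29009=576332
12. interest=⌊576332·94/10000⌋=5417; principal=34699-5417=29282; balance=576332-29282=547050
13. interest=⌊547050·94/10000⌋=5142; principal=34699-5142=29557; balance=547050-29557=517493
14. interest=⌊517493·94/10000⌋=4864; principal=34699-4864=29835; balance=517493-29835=487658
15. interest=⌊487658·94/10000⌋=4583; principal=34699-4583=30116; balance=487658-30116=457542
16. interest=⌊457542·94/10000⌋=4300; principal=34699-4300=30399; balance=457542-30399=427143
17. interest=⌊427143·94/10000⌋=4015; principal=34699-4015=30684; balance=427143-30684=396459
18. interest=⌊396459·94/10000⌋=3726; principal=34699-3726=30973; balance=396459-30973=365486
19. interest=⌊365486·94/10000⌋=3435; principal=34699-3435=31264; balance=365486-31264=334222
20. interest=⌊334222·94/10000⌋=3141; principal=34699-3141=31558; balance=334222-31558=302664
21. interest=⌊302664·94/10000⌋=2845; principal=34699-2845=31854; balance=302664-31854=270810
22. interest=⌊270810·94/10000⌋=2545; principal=34699-2545=32154; balance=270810-32154=238656
23. interest=⌊238656·94/10000⌋=2243; principal=34699-2243=32456; balance=238656-32456=206200
24. interest=⌊206200·94/10000⌋=1938; principal=34699-1938=32761; balance=206200-32761=173439
25. interest=⌊173439·94/10000⌋=1630; principal=34699-1630=33069; balance=173439-33069=140370
26. interest=⌊140370·94/10000⌋=1319; principal=34699-1319=33380; balance=140370-33380=106990
27. interest=⌊106990·94/10000⌋=1005; principal=34699-1005=33694; balance=106990-33694=73296
28. interest=⌊73296·94/10000⌋=688; principal=34699-688=34011; balance=73296-34011=39285
29. interest=⌊39285·94/10000⌋=369; principal=34699-369=34330; balance=39285-34330=4955
30. interest=⌊4955·94/10000⌋=46; principal=min(34699-46,4955)=4955; balance=4955-4955=0

1 8281 26418 854565
2 8032 26667 827898
3 7782 26917 800981
4 7529 27170 773811
5 7273 27426 746385
6 7016 27683 718702
7 6755 27944 690758
8 6493 28206 662552
9 6227 28472 634080
10 5960 28739 605341
11 5690 29009 576332
12 5417 29282 547050
13 5142 29557 517493
14 4864 29835 487658
15 4583 30116 457542
16 4300 30399 427143
17 4015 30684 396459
18 3726 30973 365486
19 3435 31264 334222
20 3141 31558 302664
21 2845 31854 270810
22 2545 32154 238656
23 2243 32456 206200
24 1938 32761 173439
25 1630 33069 140370
26 1319 33380 106990
27 1005 33694 73296
28 688 34011 39285
29 369 34330 4955
30 46 4955 0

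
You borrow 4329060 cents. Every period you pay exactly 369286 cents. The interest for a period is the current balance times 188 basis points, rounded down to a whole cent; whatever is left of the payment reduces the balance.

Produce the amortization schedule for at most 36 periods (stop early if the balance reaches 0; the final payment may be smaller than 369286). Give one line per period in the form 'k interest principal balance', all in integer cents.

1. interest=⌊4329060·188/10000⌋=81386; principal=369286-81386=287900; balance=4329060-287900=4041160
2. interest=⌊4041160·188/10000⌋=75973; principal=369286-75973=293313; balance=4041160-293313=3747847
3. interest=⌊3747847·188/10000⌋=70459; principal=369286-70459=298827; balance=3747847-298827=3449020
4. interest=⌊3449020·188/10000⌋=64841; principal=369286-64841=304445; balance=3449020-304445=3144575
5. interest=⌊3144575·188/10000⌋=59118; principal=369286-59118=310168; balance=3144575-310168=2834407
6. interest=⌊2834407·188/10000⌋=53286; principal=369286-53286=316000; balance=2834407-316000=2518407
7. interest=⌊2518407·188/10000⌋=47346; principal=369286-47346=321940; balance=2518407-321940=2196467
8. interest=⌊2196467·188/10000⌋=41293; principal=369286-41293=327993; balance=2196467-327993=1868474
9. interest=⌊1868474·188/10000⌋=35127; principal=369286-35127=334159; balance=1868474-334159=1534315
10. interest=⌊1534315·188/10000⌋=28845; principal=369286-28845=340441; balance=1534315-340441=1193874
11. interest=⌊1193874·188/10000⌋=22444; principal=369286-22444=346842; balance=1193874-346842=847032
12. interest=⌊847032·188/10000⌋=15924; principal=369286-15924=353362; balance=847032-353362=493670
13. interest=⌊493670·188/10000⌋=9280; principal=369286-9280=360006; balance=493670-360006=133664
14. interest=⌊133664·188/10000⌋=2512; principal=min(369286-2512,133664)=133664; balance=133664-133664=0

1 81386 287900 4041160
2 75973 293313 3747847
3 70459 298827 3449020
4 64841 304445 3144575
5 59118 310168 2834407
6 53286 316000 2518407
7 47346 321940 2196467
8 41293 327993 1868474
9 35127 334159 1534315
10 28845 340441 1193874
11 22444 346842 847032
12 15924 353362 493670
13 9280 360006 133664
14 2512 133664 0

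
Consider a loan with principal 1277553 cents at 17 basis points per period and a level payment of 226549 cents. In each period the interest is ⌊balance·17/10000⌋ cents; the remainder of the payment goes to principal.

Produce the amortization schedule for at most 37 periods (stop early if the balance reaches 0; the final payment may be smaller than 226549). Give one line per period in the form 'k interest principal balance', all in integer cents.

1 2171 224378 1053175
2 1790 224759 828416
3 1408 225141 603275
4 1025 225524 377751
5 642 225907 151844
6 258 151844 0

1. interest=⌊1277553·17/10000⌋=2171; principal=226549-2171=224378; balance=1277553-224378=1053175
2. interest=⌊1053175·17/10000⌋=1790; principal=226549-1790=224759; balance=1053175-224759=828416
3. interest=⌊828416·17/10000⌋=1408; principal=226549-1408=225141; balance=828416-225141=603275
4. interest=⌊603275·17/10000⌋=1025; principal=226549-1025=225524; balance=603275-225524=377751
5. interest=⌊377751·17/10000⌋=642; principal=226549-642=225907; balance=377751-225907=151844
6. interest=⌊151844·17/10000⌋=258; principal=min(226549-258,151844)=151844; balance=151844-151844=0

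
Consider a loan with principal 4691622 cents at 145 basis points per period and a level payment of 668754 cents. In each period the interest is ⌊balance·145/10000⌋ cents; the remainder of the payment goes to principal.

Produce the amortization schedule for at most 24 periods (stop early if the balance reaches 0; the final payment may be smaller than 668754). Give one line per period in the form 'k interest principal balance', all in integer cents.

1. interest=⌊4691622·145/10000⌋=68028; principal=668754-68028=600726; balance=4691622-600726=4090896
2. interest=⌊4090896·145/10000⌋=59317; principal=668754-59317=609437; balance=4090896-609437=3481459
3. interest=⌊3481459·145/10000⌋=50481; principal=668754-50481=618273; balance=3481459-618273=2863186
4. interest=⌊2863186·145/10000⌋=41516; principal=668754-41516=627238; balance=2863186-627238=2235948
5. interest=⌊2235948·145/10000⌋=32421; principal=668754-32421=636333; balance=2235948-636333=1599615
6. interest=⌊1599615·145/10000⌋=23194; principal=668754-23194=645560; balance=1599615-645560=954055
7. interest=⌊954055·145/10000⌋=13833; principal=668754-13833=654921; balance=954055-654921=299134
8. interest=⌊299134·145/10000⌋=4337; principal=min(668754-4337,299134)=299134; balance=299134-299134=0

1 68028 600726 4090896
2 59317 609437 3481459
3 50481 618273 2863186
4 41516 627238 2235948
5 32421 636333 1599615
6 23194 645560 954055
7 13833 654921 299134
8 4337 299134 0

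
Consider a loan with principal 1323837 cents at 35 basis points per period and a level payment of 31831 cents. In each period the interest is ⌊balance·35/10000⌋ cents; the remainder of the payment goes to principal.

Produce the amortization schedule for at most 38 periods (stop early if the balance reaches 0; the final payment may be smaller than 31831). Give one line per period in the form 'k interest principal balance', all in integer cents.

1 4633 27198 1296639
2 4538 27293 1269346
3 4442 27389 1241957
4 4346 27485 1214472
5 4250 27581 1186891
6 4154 27677 1159214
7 4057 27774 1131440
8 3960 27871 1103569
9 3862 27969 1075600
10 3764 28067 1047533
11 3666 28165 1019368
12 3567 28264 991104
13 3468 28363 962741
14 3369 28462 934279
15 3269 28562 905717
16 3170 28661 877056
17 3069 28762 848294
18 2969 28862 819432
19 2868 28963 790469
20 2766 29065 761404
21 2664 29167 732237
22 2562 29269 702968
23 2460 29371 673597
24 2357 29474 644123
25 2254 29577 614546
26 2150 29681 584865
27 2047 29784 555081
28 1942 29889 525192
29 1838 29993 495199
30 1733 30098 465101
31 1627 30204 434897
32 1522 30309 404588
33 1416 30415 374173
34 1309 30522 343651
35 1202 30629 313022
36 1095 30736 282286
37 988 30843 251443
38 880 30951 220492

1. interest=⌊1323837·35/10000⌋=4633; principal=31831-4633=27198; balance=1323837-27198=1296639
2. interest=⌊1296639·35/10000⌋=4538; principal=31831-4538=27293; balance=1296639-27293=1269346
3. interest=⌊1269346·35/10000⌋=4442; principal=31831-4442=27389; balance=1269346-27389=1241957
4. interest=⌊1241957·35/10000⌋=4346; principal=31831-4346=27485; balance=1241957-27485=1214472
5. interest=⌊1214472·35/10000⌋=4250; principal=31831-4250=27581; balance=1214472-27581=1186891
6. interest=⌊1186891·35/10000⌋=4154; principal=31831-4154=27677; balance=1186891-27677=1159214
7. interest=⌊1159214·35/10000⌋=4057; principal=31831-4057=27774; balance=1159214-27774=1131440
8. interest=⌊1131440·35/10000⌋=3960; principal=31831-3960=27871; balance=1131440-27871=1103569
9. interest=⌊1103569·35/10000⌋=3862; principal=31831-3862=27969; balance=1103569-27969=1075600
10. interest=⌊1075600·35/10000⌋=3764; principal=31831-3764=28067; balance=1075600-28067=1047533
11. interest=⌊1047533·35/10000⌋=3666; principal=31831-3666=28165; balance=1047533-28165=1019368
12. interest=⌊1019368·35/10000⌋=3567; principal=31831-3567=28264; balance=1019368-28264=991104
13. interest=⌊991104·35/10000⌋=3468; principal=31831-3468=28363; balance=991104-28363=962741
14. interest=⌊962741·35/10000⌋=3369; principal=31831-3369=28462; balance=962741-28462=934279
15. interest=⌊934279·35/10000⌋=3269; principal=31831-3269=28562; balance=934279-28562=905717
16. interest=⌊905717·35/10000⌋=3170; principal=31831-3170=28661; balance=905717-28661=877056
17. interest=⌊877056·35/10000⌋=3069; principal=31831-3069=28762; balance=877056-28762=848294
18. interest=⌊848294·35/10000⌋=2969; principal=31831-2969=28862; balance=848294-28862=819432
19. interest=⌊819432·35/10000⌋=2868; principal=31831-2868=28963; balance=819432-28963=790469
20. interest=⌊790469·35/10000⌋=2766; principal=31831-2766=29065; balance=790469-29065=761404
21. interest=⌊761404·35/10000⌋=2664; principal=31831-2664=29167; balance=761404-29167=732237
22. interest=⌊732237·35/10000⌋=2562; principal=31831-2562=29269; balance=732237-29269=702968
23. interest=⌊702968·35/10000⌋=2460; principal=31831-2460=29371; balance=702968-29371=673597
24. interest=⌊673597·35/10000⌋=2357; principal=31831-2357=29474; balance=673597-29474=644123
25. interest=⌊644123·35/10000⌋=2254; principal=31831-2254=29577; balance=644123-29577=614546
26. interest=⌊614546·35/10000⌋=2150; principal=31831-2150=29681; balance=614546-29681=584865
27. interest=⌊584865·35/10000⌋=2047; principal=31831-2047=29784; balance=584865-29784=555081
28. interest=⌊555081·35/10000⌋=1942; principal=31831-1942=29889; balance=555081-29889=525192
29. interest=⌊525192·35/10000⌋=1838; principal=31831-1838=29993; balance=525192-29993=495199
30. interest=⌊495199·35/10000⌋=1733; principal=31831-1733=30098; balance=495199-30098=465101
31. interest=⌊465101·35/10000⌋=1627; principal=31831-1627=30204; balance=465101-30204=434897
32. interest=⌊434897·35/10000⌋=1522; principal=31831-1522=30309; balance=434897-30309=404588
33. interest=⌊404588·35/10000⌋=1416; principal=31831-1416=30415; balance=404588-30415=374173
34. interest=⌊374173·35/10000⌋=1309; principal=31831-1309=30522; balance=374173-30522=343651
35. interest=⌊343651·35/10000⌋=1202; principal=31831-1202=30629; balance=343651-30629=313022
36. interest=⌊313022·35/10000⌋=1095; principal=31831-1095=30736; balance=313022-30736=282286
37. interest=⌊282286·35/10000⌋=988; principal=31831-988=30843; balance=282286-30843=251443
38. interest=⌊251443·35/10000⌋=880; principal=31831-880=30951; balance=251443-30951=220492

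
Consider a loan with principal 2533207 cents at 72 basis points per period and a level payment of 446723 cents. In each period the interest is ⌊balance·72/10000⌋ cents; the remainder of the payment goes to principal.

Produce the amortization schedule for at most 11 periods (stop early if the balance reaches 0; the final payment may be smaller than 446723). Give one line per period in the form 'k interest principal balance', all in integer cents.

1. interest=⌊2533207·72/10000⌋=18239; principal=446723-18239=428484; balance=2533207-428484=2104723
2. interest=⌊2104723·72/10000⌋=15154; principal=446723-15154=431569; balance=2104723-431569=1673154
3. interest=⌊1673154·72/10000⌋=12046; principal=446723-12046=434677; balance=1673154-434677=1238477
4. interest=⌊1238477·72/10000⌋=8917; principal=446723-8917=437806; balance=1238477-437806=800671
5. interest=⌊800671·72/10000⌋=5764; principal=446723-5764=440959; balance=800671-440959=359712
6. interest=⌊359712·72/10000⌋=2589; principal=min(446723-2589,359712)=359712; balance=359712-359712=0

1 18239 428484 2104723
2 15154 431569 1673154
3 12046 434677 1238477
4 8917 437806 800671
5 5764 440959 359712
6 2589 359712 0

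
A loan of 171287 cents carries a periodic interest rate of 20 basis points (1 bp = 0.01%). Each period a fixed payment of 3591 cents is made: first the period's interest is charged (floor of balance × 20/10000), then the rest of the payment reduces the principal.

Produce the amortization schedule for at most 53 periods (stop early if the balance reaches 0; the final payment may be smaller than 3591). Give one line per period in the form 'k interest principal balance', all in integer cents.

1. interest=⌊171287·20/10000⌋=342; principal=3591-342=3249; balance=171287-3249=168038
2. interest=⌊168038·20/10000⌋=336; principal=3591-336=3255; balance=168038-3255=164783
3. interest=⌊164783·20/10000⌋=329; principal=3591-329=3262; balance=164783-3262=161521
4. interest=⌊161521·20/10000⌋=323; principal=3591-323=3268; balance=161521-3268=158253
5. interest=⌊158253·20/10000⌋=316; principal=3591-316=3275; balance=158253-3275=154978
6. interest=⌊154978·20/10000⌋=309; principal=3591-309=3282; balance=154978-3282=151696
7. interest=⌊151696·20/10000⌋=303; principal=3591-303=3288; balance=151696-3288=148408
8. interest=⌊148408·20/10000⌋=296; principal=3591-296=3295; balance=148408-3295=145113
9. interest=⌊145113·20/10000⌋=290; principal=3591-290=3301; balance=145113-3301=141812
10. interest=⌊141812·20/10000⌋=283; principal=3591-283=3308; balance=141812-3308=138504
11. interest=⌊138504·20/10000⌋=277; principal=3591-277=3314; balance=138504-3314=135190
12. interest=⌊135190·20/10000⌋=270; principal=3591-270=3321; balance=135190-3321=131869
13. interest=⌊131869·20/10000⌋=263; principal=3591-263=3328; balance=131869-3328=128541
14. interest=⌊128541·20/10000⌋=257; principal=3591-257=3334; balance=128541-3334=125207
15. interest=⌊125207·20/10000⌋=250; principal=3591-250=3341; balance=125207-3341=121866
16. interest=⌊121866·20/10000⌋=243; principal=3591-243=3348; balance=121866-3348=118518
17. interest=⌊118518·20/10000⌋=237; principal=3591-237=3354; balance=118518-3354=115164
18. interest=⌊115164·20/10000⌋=230; principal=3591-230=3361; balance=115164-3361=111803
19. interest=⌊111803·20/10000⌋=223; principal=3591-223=3368; balance=111803-3368=108435
20. interest=⌊108435·20/10000⌋=216; principal=3591-216=3375; balance=108435-3375=105060
21. interest=⌊105060·20/10000⌋=210; principal=3591-210=3381; balance=105060-3381=101679
22. interest=⌊101679·20/10000⌋=203; principal=3591-203=3388; balance=101679-3388=98291
23. interest=⌊98291·20/10000⌋=196; principal=3591-196=3395; balance=98291-3395=94896
24. interest=⌊94896·20/10000⌋=189; principal=3591-189=3402; balance=94896-3402=91494
25. interest=⌊91494·20/10000⌋=182; principal=3591-182=3409; balance=91494-3409=88085
26. interest=⌊88085·20/10000⌋=176; principal=3591-176=3415; balance=88085-3415=84670
27. interest=⌊84670·20/10000⌋=169; principal=3591-169=3422; balance=84670-3422=81248
28. interest=⌊81248·20/10000⌋=162; principal=3591-162=3429; balance=81248-3429=77819
29. interest=⌊77819·20/10000⌋=155; principal=3591-155=3436; balance=77819-3436=74383
30. interest=⌊74383·20/10000⌋=148; principal=3591-148=3443; balance=74383-3443=70940
31. interest=⌊70940·20/10000⌋=141; principal=3591-141=3450; balance=70940-3450=67490
32. interest=⌊67490·20/10000⌋=134; principal=3591-134=3457; balance=67490-3457=64033
33. interest=⌊64033·20/10000⌋=128; principal=3591-128=3463; balance=64033-3463=60570
34. interest=⌊60570·20/10000⌋=121; principal=3591-121=3470; balance=60570-3470=57100
35. interest=⌊57100·20/10000⌋=114; principal=3591-114=3477; balance=57100-3477=53623
36. interest=⌊53623·20/10000⌋=107; principal=3591-107=3484; balance=53623-3484=50139
37. interest=⌊50139·20/10000⌋=100; principal=3591-100=3491; balance=50139-3491=46648
38. interest=⌊46648·20/10000⌋=93; principal=3591-93=3498; balance=46648-3498=43150
39. interest=⌊43150·20/10000⌋=86; principal=3591-86=3505; balance=43150-3505=39645
40. interest=⌊39645·20/10000⌋=79; principal=3591-79=3512; balance=39645-3512=36133
41. interest=⌊36133·20/10000⌋=72; principal=3591-72=3519; balance=36133-3519=32614
42. interest=⌊32614·20/10000⌋=65; principal=3591-65=3526; balance=32614-3526=29088
43. interest=⌊29088·20/10000⌋=58; principal=3591-58=3533; balance=29088-3533=25555
44. interest=⌊25555·20/10000⌋=51; principal=3591-51=3540; balance=25555-3540=22015
45. interest=⌊22015·20/10000⌋=44; principal=3591-44=3547; balance=22015-3547=18468
46. interest=⌊18468·20/10000⌋=36; principal=3591-36=3555; balance=18468-3555=14913
47. interest=⌊14913·20/10000⌋=29; principal=3591-29=3562; balance=14913-3562=11351
48. interest=⌊11351·20/10000⌋=22; principal=3591-22=3569; balance=11351-3569=7782
49. interest=⌊7782·20/10000⌋=15; principal=3591-15=3576; balance=7782-3576=4206
50. interest=⌊4206·20/10000⌋=8; principal=3591-8=3583; balance=4206-3583=623
51. interest=⌊623·20/10000⌋=1; principal=min(3591-1,623)=623; balance=623-623=0

1 342 3249 168038
2 336 3255 164783
3 329 3262 161521
4 323 3268 158253
5 316 3275 154978
6 309 3282 151696
7 303 3288 148408
8 296 3295 145113
9 290 3301 141812
10 283 3308 138504
11 277 3314 135190
12 270 3321 131869
13 263 3328 128541
14 257 3334 125207
15 250 3341 121866
16 243 3348 118518
17 237 3354 115164
18 230 3361 111803
19 223 3368 108435
20 216 3375 105060
21 210 3381 101679
22 203 3388 98291
23 196 3395 94896
24 189 3402 91494
25 182 3409 88085
26 176 3415 84670
27 169 3422 81248
28 162 3429 77819
29 155 3436 74383
30 148 3443 70940
31 141 3450 67490
32 134 3457 64033
33 128 3463 60570
34 121 3470 57100
35 114 3477 53623
36 107 3484 50139
37 100 3491 46648
38 93 3498 43150
39 86 3505 39645
40 79 3512 36133
41 72 3519 32614
42 65 3526 29088
43 58 3533 25555
44 51 3540 22015
45 44 3547 18468
46 36 3555 14913
47 29 3562 11351
48 22 3569 7782
49 15 3576 4206
50 8 3583 623
51 1 623 0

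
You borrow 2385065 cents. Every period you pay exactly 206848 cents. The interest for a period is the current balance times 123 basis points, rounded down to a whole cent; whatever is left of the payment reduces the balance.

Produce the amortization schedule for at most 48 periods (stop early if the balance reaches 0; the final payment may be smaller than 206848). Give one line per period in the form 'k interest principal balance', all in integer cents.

1 29336 177512 2207553
2 27152 179696 2027857
3 24942 181906 1845951
4 22705 184143 1661808
5 20440 186408 1475400
6 18147 188701 1286699
7 15826 191022 1095677
8 13476 193372 902305
9 11098 195750 706555
10 8690 198158 508397
11 6253 200595 307802
12 3785 203063 104739
13 1288 104739 0

1. interest=⌊2385065·123/10000⌋=29336; principal=206848-29336=177512; balance=2385065-177512=2207553
2. interest=⌊2207553·123/10000⌋=27152; principal=206848-27152=179696; balance=2207553-179696=2027857
3. interest=⌊2027857·123/10000⌋=24942; principal=206848-24942=181906; balance=2027857-181906=1845951
4. interest=⌊1845951·123/10000⌋=22705; principal=206848-22705=184143; balance=1845951-184143=1661808
5. interest=⌊1661808·123/10000⌋=20440; principal=206848-20440=186408; balance=1661808-186408=1475400
6. interest=⌊1475400·123/10000⌋=18147; principal=206848-18147=188701; balance=1475400-188701=1286699
7. interest=⌊1286699·123/10000⌋=15826; principal=206848-15826=191022; balance=1286699-191022=1095677
8. interest=⌊1095677·123/10000⌋=13476; principal=206848-13476=193372; balance=1095677-193372=902305
9. interest=⌊902305·123/10000⌋=11098; principal=206848-11098=195750; balance=902305-195750=706555
10. interest=⌊706555·123/10000⌋=8690; principal=206848-8690=198158; balance=706555-198158=508397
11. interest=⌊508397·123/10000⌋=6253; principal=206848-6253=200595; balance=508397-200595=307802
12. interest=⌊307802·123/10000⌋=3785; principal=206848-3785=203063; balance=307802-203063=104739
13. interest=⌊104739·123/10000⌋=1288; principal=min(206848-1288,104739)=104739; balance=104739-104739=0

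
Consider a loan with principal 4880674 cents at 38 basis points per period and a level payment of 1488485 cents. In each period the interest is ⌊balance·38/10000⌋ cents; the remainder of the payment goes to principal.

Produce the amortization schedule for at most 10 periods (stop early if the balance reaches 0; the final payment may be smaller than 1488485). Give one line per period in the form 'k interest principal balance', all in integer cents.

1 18546 1469939 3410735
2 12960 1475525 1935210
3 7353 1481132 454078
4 1725 454078 0

1. interest=⌊4880674·38/10000⌋=18546; principal=1488485-18546=1469939; balance=4880674-1469939=3410735
2. interest=⌊3410735·38/10000⌋=12960; principal=1488485-12960=1475525; balance=3410735-1475525=1935210
3. interest=⌊1935210·38/10000⌋=7353; principal=1488485-7353=1481132; balance=1935210-1481132=454078
4. interest=⌊454078·38/10000⌋=1725; principal=min(1488485-1725,454078)=454078; balance=454078-454078=0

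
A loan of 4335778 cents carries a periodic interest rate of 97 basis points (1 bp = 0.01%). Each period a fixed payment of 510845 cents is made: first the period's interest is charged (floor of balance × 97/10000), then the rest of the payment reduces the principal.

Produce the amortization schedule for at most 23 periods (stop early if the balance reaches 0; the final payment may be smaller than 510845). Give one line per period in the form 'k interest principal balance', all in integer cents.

1 42057 468788 3866990
2 37509 473336 3393654
3 32918 477927 2915727
4 28282 482563 2433164
5 23601 487244 1945920
6 18875 491970 1453950
7 14103 496742 957208
8 9284 501561 455647
9 4419 455647 0

1. interest=⌊4335778·97/10000⌋=42057; principal=510845-42057=468788; balance=4335778-468788=3866990
2. interest=⌊3866990·97/10000⌋=37509; principal=510845-37509=473336; balance=3866990-473336=3393654
3. interest=⌊3393654·97/10000⌋=32918; principal=510845-32918=477927; balance=3393654-477927=2915727
4. interest=⌊2915727·97/10000⌋=28282; principal=510845-28282=482563; balance=2915727-482563=2433164
5. interest=⌊2433164·97/10000⌋=23601; principal=510845-23601=487244; balance=2433164-487244=1945920
6. interest=⌊1945920·97/10000⌋=18875; principal=510845-18875=491970; balance=1945920-491970=1453950
7. interest=⌊1453950·97/10000⌋=14103; principal=510845-14103=496742; balance=1453950-496742=957208
8. interest=⌊957208·97/10000⌋=9284; principal=510845-9284=501561; balance=957208-501561=455647
9. interest=⌊455647·97/10000⌋=4419; principal=min(510845-4419,455647)=455647; balance=455647-455647=0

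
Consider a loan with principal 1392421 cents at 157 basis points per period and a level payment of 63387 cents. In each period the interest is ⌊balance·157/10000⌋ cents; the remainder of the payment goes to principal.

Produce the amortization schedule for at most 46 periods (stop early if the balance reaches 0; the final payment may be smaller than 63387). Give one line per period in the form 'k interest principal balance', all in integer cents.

1 21861 41526 1350895
2 21209 42178 1308717
3 20546 42841 1265876
4 19874 43513 1222363
5 19191 44196 1178167
6 18497 44890 1133277
7 17792 45595 1087682
8 17076 46311 1041371
9 16349 47038 994333
10 15611 47776 946557
11 14860 48527 898030
12 14099 49288 848742
13 13325 50062 798680
14 12539 50848 747832
15 11740 51647 696185
16 10930 52457 643728
17 10106 53281 590447
18 9270 54117 536330
19 8420 54967 481363
20 7557 55830 425533
21 6680 56707 368826
22 5790 57597 311229
23 4886 58501 252728
24 3967 59420 193308
25 3034 60353 132955
26 2087 61300 71655
27 1124 62263 9392
28 147 9392 0

1. interest=⌊1392421·157/10000⌋=21861; principal=63387-21861=41526; balance=1392421-41526=1350895
2. interest=⌊1350895·157/10000⌋=21209; principal=63387-21209=42178; balance=1350895-42178=1308717
3. interest=⌊1308717·157/10000⌋=20546; principal=63387-20546=42841; balance=1308717-42841=1265876
4. interest=⌊1265876·157/10000⌋=19874; principal=63387-19874=43513; balance=1265876-43513=1222363
5. interest=⌊1222363·157/10000⌋=19191; principal=63387-19191=44196; balance=1222363-44196=1178167
6. interest=⌊1178167·157/10000⌋=18497; principal=63387-18497=44890; balance=1178167-44890=1133277
7. interest=⌊1133277·157/10000⌋=17792; principal=63387-17792=45595; balance=1133277-45595=1087682
8. interest=⌊1087682·157/10000⌋=17076; principal=63387-17076=46311; balance=1087682-46311=1041371
9. interest=⌊1041371·157/10000⌋=16349; principal=63387-16349=47038; balance=1041371-47038=994333
10. interest=⌊994333·157/10000⌋=15611; principal=63387-15611=47776; balance=994333-47776=946557
11. interest=⌊946557·157/10000⌋=14860; principal=63387-14860=48527; balance=946557-48527=898030
12. interest=⌊898030·157/10000⌋=14099; principal=63387-14099=49288; balance=898030-49288=848742
13. interest=⌊848742·157/10000⌋=13325; principal=63387-13325=50062; balance=848742-50062=798680
14. interest=⌊798680·157/10000⌋=12539; principal=63387-12539=50848; balance=798680-50848=747832
15. interest=⌊747832·157/10000⌋=11740; principal=63387-11740=51647; balance=747832-51647=696185
16. interest=⌊696185·157/10000⌋=10930; principal=63387-10930=52457; balance=696185-52457=643728
17. interest=⌊643728·157/10000⌋=10106; principal=63387-10106=53281; balance=643728-53281=590447
18. interest=⌊590447·157/10000⌋=9270; principal=63387-9270=54117; balance=590447-54117=536330
19. interest=⌊536330·157/10000⌋=8420; principal=63387-8420=54967; balance=536330-54967=481363
20. interest=⌊481363·157/10000⌋=7557; principal=63387-7557=55830; balance=481363-55830=425533
21. interest=⌊425533·157/10000⌋=6680; principal=63387-6680=56707; balance=425533-56707=368826
22. interest=⌊368826·157/10000⌋=5790; principal=63387-5790=57597; balance=368826-57597=311229
23. interest=⌊311229·157/10000⌋=4886; principal=63387-4886=58501; balance=311229-58501=252728
24. interest=⌊252728·157/10000⌋=3967; principal=63387-3967=59420; balance=252728-59420=193308
25. interest=⌊193308·157/10000⌋=3034; principal=63387-3034=60353; balance=193308-60353=132955
26. interest=⌊132955·157/10000⌋=2087; principal=63387-2087=61300; balance=132955-61300=71655
27. interest=⌊71655·157/10000⌋=1124; principal=63387-1124=62263; balance=71655-62263=9392
28. interest=⌊9392·157/10000⌋=147; principal=min(63387-147,9392)=9392; balance=9392-9392=0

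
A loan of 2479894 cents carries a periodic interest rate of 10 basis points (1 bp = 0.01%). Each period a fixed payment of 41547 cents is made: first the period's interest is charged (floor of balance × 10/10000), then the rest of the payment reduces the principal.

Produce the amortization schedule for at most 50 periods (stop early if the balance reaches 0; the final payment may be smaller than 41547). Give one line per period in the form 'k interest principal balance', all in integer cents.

1. interest=⌊2479894·10/10000⌋=2479; principal=41547-2479=39068; balance=2479894-39068=2440826
2. interest=⌊2440826·10/10000⌋=2440; principal=41547-2440=39107; balance=2440826-39107=2401719
3. interest=⌊2401719·10/10000⌋=2401; principal=41547-2401=39146; balance=2401719-39146=2362573
4. interest=⌊2362573·10/10000⌋=2362; principal=41547-2362=39185; balance=2362573-39185=2323388
5. interest=⌊2323388·10/10000⌋=2323; principal=41547-2323=39224; balance=2323388-39224=2284164
6. interest=⌊2284164·10/10000⌋=2284; principal=41547-2284=39263; balance=2284164-39263=2244901
7. interest=⌊2244901·10/10000⌋=2244; principal=41547-2244=39303; balance=2244901-39303=2205598
8. interest=⌊2205598·10/10000⌋=2205; principal=41547-2205=39342; balance=2205598-39342=2166256
9. interest=⌊2166256·10/10000⌋=2166; principal=41547-2166=39381; balance=2166256-39381=2126875
10. interest=⌊2126875·10/10000⌋=2126; principal=41547-2126=39421; balance=2126875-39421=2087454
11. interest=⌊2087454·10/10000⌋=2087; principal=41547-2087=39460; balance=2087454-39460=2047994
12. interest=⌊2047994·10/10000⌋=2047; principal=41547-2047=39500; balance=2047994-39500=2008494
13. interest=⌊2008494·10/10000⌋=2008; principal=41547-2008=39539; balance=2008494-39539=1968955
14. interest=⌊1968955·10/10000⌋=1968; principal=41547-1968=39579; balance=1968955-39579=1929376
15. interest=⌊1929376·10/10000⌋=1929; principal=41547-1929=39618; balance=1929376-39618=1889758
16. interest=⌊1889758·10/10000⌋=1889; principal=41547-1889=39658; balance=1889758-39658=1850100
17. interest=⌊1850100·10/10000⌋=1850; principal=41547-1850=39697; balance=1850100-39697=1810403
18. interest=⌊1810403·10/10000⌋=1810; principal=41547-1810=39737; balance=1810403-39737=1770666
19. interest=⌊1770666·10/10000⌋=1770; principal=41547-1770=39777; balance=1770666-39777=1730889
20. interest=⌊1730889·10/10000⌋=1730; principal=41547-1730=39817; balance=1730889-39817=1691072
21. interest=⌊1691072·10/10000⌋=1691; principal=41547-1691=39856; balance=1691072-39856=1651216
22. interest=⌊1651216·10/10000⌋=1651; principal=41547-1651=39896; balance=1651216-39896=1611320
23. interest=⌊1611320·10/10000⌋=1611; principal=41547-1611=39936; balance=1611320-39936=1571384
24. interest=⌊1571384·10/10000⌋=1571; principal=41547-1571=39976; balance=1571384-39976=1531408
25. interest=⌊1531408·10/10000⌋=1531; principal=41547-1531=40016; balance=1531408-40016=1491392
26. interest=⌊1491392·10/10000⌋=1491; principal=41547-1491=40056; balance=1491392-40056=1451336
27. interest=⌊1451336·10/10000⌋=1451; principal=41547-1451=40096; balance=1451336-40096=1411240
28. interest=⌊1411240·10/10000⌋=1411; principal=41547-1411=40136; balance=1411240-40136=1371104
29. interest=⌊1371104·10/10000⌋=1371; principal=41547-1371=40176; balance=1371104-40176=1330928
30. interest=⌊1330928·10/10000⌋=1330; principal=41547-1330=40217; balance=1330928-40217=1290711
31. interest=⌊1290711·10/10000⌋=1290; principal=41547-1290=40257; balance=1290711-40257=1250454
32. interest=⌊1250454·10/10000⌋=1250; principal=41547-1250=40297; balance=1250454-40297=1210157
33. interest=⌊1210157·10/10000⌋=1210; principal=41547-1210=40337; balance=1210157-40337=1169820
34. interest=⌊1169820·10/10000⌋=1169; principal=41547-1169=40378; balance=1169820-40378=1129442
35. interest=⌊1129442·10/10000⌋=1129; principal=41547-1129=40418; balance=1129442-40418=1089024
36. interest=⌊1089024·10/10000⌋=1089; principal=41547-1089=40458; balance=1089024-40458=1048566
37. interest=⌊1048566·10/10000⌋=1048; principal=41547-1048=40499; balance=1048566-40499=1008067
38. interest=⌊1008067·10/10000⌋=1008; principal=41547-1008=40539; balance=1008067-40539=967528
39. interest=⌊967528·10/10000⌋=967; principal=41547-967=40580; balance=967528-40580=926948
40. interest=⌊926948·10/10000⌋=926; principal=41547-926=40621; balance=926948-40621=886327
41. interest=⌊886327·10/10000⌋=886; principal=41547-886=40661; balance=886327-40661=845666
42. interest=⌊845666·10/10000⌋=845; principal=41547-845=40702; balance=845666-40702=804964
43. interest=⌊804964·10/10000⌋=804; principal=41547-804=40743; balance=804964-40743=764221
44. interest=⌊764221·10/10000⌋=764; principal=41547-764=40783; balance=764221-40783=723438
45. interest=⌊723438·10/10000⌋=723; principal=41547-723=40824; balance=723438-40824=682614
46. interest=⌊682614·10/10000⌋=682; principal=41547-682=40865; balance=682614-40865=641749
47. interest=⌊641749·10/10000⌋=641; principal=41547-641=40906; balance=641749-40906=600843
48. interest=⌊600843·10/10000⌋=600; principal=41547-600=40947; balance=600843-40947=559896
49. interest=⌊559896·10/10000⌋=559; principal=41547-559=40988; balance=559896-40988=518908
50. interest=⌊518908·10/10000⌋=518; principal=41547-518=41029; balance=518908-41029=477879

1 2479 39068 2440826
2 2440 39107 2401719
3 2401 39146 2362573
4 2362 39185 2323388
5 2323 39224 2284164
6 2284 39263 2244901
7 2244 39303 2205598
8 2205 39342 2166256
9 2166 39381 2126875
10 2126 39421 2087454
11 2087 39460 2047994
12 2047 39500 2008494
13 2008 39539 1968955
14 1968 39579 1929376
15 1929 39618 1889758
16 1889 39658 1850100
17 1850 39697 1810403
18 1810 39737 1770666
19 1770 39777 1730889
20 1730 39817 1691072
21 1691 39856 1651216
22 1651 39896 1611320
23 1611 39936 1571384
24 1571 39976 1531408
25 1531 40016 1491392
26 1491 40056 1451336
27 1451 40096 1411240
28 1411 40136 1371104
29 1371 40176 1330928
30 1330 40217 1290711
31 1290 40257 1250454
32 1250 40297 1210157
33 1210 40337 1169820
34 1169 40378 1129442
35 1129 40418 1089024
36 1089 40458 1048566
37 1048 40499 1008067
38 1008 40539 967528
39 967 40580 926948
40 926 40621 886327
41 886 40661 845666
42 845 40702 804964
43 804 40743 764221
44 764 40783 723438
45 723 40824 682614
46 682 40865 641749
47 641 40906 600843
48 600 40947 559896
49 559 40988 518908
50 518 41029 477879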